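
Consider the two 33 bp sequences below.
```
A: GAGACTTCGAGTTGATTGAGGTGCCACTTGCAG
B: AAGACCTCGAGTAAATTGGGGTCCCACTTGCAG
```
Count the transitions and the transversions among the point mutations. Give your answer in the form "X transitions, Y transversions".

4 transitions, 2 transversions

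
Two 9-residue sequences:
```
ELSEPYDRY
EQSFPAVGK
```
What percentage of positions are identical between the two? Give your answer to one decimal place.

33.3%

6 positions differ (2, 4, 6, 7, 8, 9), so 3 of 9 match: 3/9 = 33.33%.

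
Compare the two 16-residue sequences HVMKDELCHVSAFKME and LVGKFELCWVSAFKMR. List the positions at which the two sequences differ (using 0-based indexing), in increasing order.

0, 2, 4, 8, 15

Scanning 0-based: 0: H/L; 2: M/G; 4: D/F; 8: H/W; 15: E/R.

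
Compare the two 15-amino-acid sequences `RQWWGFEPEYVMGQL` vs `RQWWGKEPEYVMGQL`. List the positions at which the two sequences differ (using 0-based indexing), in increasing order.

5

Scanning 0-based: 5: F/K.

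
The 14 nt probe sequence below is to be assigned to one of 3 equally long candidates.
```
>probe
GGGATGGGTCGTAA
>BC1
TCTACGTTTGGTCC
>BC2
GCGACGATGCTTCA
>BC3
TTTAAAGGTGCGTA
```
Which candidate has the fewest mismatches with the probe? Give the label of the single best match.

BC2

Hamming distances to probe — BC1: 9; BC2: 7; BC3: 9.
Smallest is BC2 with 7 mismatches.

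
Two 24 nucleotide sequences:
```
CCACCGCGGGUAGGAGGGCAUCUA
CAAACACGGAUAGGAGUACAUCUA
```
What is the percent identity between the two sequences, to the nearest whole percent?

75%

6 positions differ (2, 4, 6, 10, 17, 18), so 18 of 24 match: 18/24 = 75%.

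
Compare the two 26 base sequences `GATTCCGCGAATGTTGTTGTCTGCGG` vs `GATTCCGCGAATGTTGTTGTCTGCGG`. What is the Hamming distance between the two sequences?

0

The two sequences are identical at every position.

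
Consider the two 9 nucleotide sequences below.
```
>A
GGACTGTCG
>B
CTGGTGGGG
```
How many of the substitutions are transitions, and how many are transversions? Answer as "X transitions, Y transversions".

Transitions (purine↔purine or pyrimidine↔pyrimidine): 3 A→G.
Transversions (purine↔pyrimidine): 1 G→C, 2 G→T, 4 C→G, 7 T→G, 8 C→G.

1 transition, 5 transversions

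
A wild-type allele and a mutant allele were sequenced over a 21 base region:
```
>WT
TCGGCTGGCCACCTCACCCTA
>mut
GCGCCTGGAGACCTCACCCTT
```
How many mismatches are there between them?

5

The sequences differ at bases 1, 4, 9, 10, 21 (1-based) — 5 in total.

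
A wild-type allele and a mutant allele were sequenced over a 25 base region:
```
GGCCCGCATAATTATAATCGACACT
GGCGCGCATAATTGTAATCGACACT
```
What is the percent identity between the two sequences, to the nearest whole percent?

Mismatches at positions 4, 14 (1-based): 2 of 25.
Identical positions: 23/25 = 92% → 92%.

92%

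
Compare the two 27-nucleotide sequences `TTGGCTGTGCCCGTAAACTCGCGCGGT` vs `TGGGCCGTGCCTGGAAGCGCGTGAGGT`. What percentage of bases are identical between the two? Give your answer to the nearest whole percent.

70%

8 positions differ (2, 6, 12, 14, 17, 19, 22, 24), so 19 of 27 match: 19/27 = 70.37%.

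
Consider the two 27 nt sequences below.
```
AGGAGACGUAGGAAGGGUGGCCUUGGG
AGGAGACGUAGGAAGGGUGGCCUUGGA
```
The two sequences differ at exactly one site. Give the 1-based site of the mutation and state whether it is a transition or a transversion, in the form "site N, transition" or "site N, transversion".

site 27, transition

The sequences differ only at site 27: G→A (purine→purine), a transition.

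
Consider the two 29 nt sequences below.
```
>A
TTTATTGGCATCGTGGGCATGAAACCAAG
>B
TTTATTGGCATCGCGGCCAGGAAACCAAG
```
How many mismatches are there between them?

Comparing position by position, 3 bases differ: 14 (T/C), 17 (G/C), 20 (T/G).

3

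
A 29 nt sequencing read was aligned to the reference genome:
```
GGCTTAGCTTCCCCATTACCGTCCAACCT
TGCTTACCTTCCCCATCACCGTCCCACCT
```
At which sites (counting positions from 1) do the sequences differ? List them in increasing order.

1, 7, 17, 25

Differences at site 1 (G→T), site 7 (G→C), site 17 (T→C), site 25 (A→C).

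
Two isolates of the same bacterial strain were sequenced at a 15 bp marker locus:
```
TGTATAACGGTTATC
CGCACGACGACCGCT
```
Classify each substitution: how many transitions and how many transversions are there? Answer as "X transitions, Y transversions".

10 transitions, 0 transversions

Transitions (purine↔purine or pyrimidine↔pyrimidine): 1 T→C, 3 T→C, 5 T→C, 6 A→G, 10 G→A, 11 T→C, 12 T→C, 13 A→G, 14 T→C, 15 C→T.
Transversions (purine↔pyrimidine): none.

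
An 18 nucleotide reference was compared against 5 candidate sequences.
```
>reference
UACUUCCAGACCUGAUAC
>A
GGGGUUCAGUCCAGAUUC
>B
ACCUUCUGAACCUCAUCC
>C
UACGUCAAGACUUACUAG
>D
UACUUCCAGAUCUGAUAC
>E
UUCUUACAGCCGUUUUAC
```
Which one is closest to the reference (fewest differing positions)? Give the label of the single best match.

Hamming distances to reference — A: 8; B: 7; C: 6; D: 1; E: 6.
Smallest is D with 1 mismatch.

D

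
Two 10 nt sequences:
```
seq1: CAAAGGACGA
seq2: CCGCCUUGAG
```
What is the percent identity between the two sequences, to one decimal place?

10.0%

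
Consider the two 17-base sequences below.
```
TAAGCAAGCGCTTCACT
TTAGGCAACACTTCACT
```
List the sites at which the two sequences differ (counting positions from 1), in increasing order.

Differences at site 2 (A→T), site 5 (C→G), site 6 (A→C), site 8 (G→A), site 10 (G→A).

2, 5, 6, 8, 10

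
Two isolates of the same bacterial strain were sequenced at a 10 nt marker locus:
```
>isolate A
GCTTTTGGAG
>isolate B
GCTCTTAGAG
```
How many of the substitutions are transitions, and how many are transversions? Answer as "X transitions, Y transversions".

Transitions (purine↔purine or pyrimidine↔pyrimidine): 4 T→C, 7 G→A.
Transversions (purine↔pyrimidine): none.

2 transitions, 0 transversions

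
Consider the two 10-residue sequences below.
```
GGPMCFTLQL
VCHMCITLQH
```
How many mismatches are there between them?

Mismatches (1-based): position 1: G→V; position 2: G→C; position 3: P→H; position 6: F→I; position 10: L→H.

5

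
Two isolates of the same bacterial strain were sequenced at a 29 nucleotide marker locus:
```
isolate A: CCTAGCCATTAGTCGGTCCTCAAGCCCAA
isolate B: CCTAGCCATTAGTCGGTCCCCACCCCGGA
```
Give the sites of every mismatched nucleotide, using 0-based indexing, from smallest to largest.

Scanning 0-based: 19: T/C; 22: A/C; 23: G/C; 26: C/G; 27: A/G.

19, 22, 23, 26, 27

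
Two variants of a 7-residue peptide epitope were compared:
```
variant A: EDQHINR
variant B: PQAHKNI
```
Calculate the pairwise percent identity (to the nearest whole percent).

29%

Mismatches at positions 1, 2, 3, 5, 7 (1-based): 5 of 7.
Identical positions: 2/7 = 28.57% → 29%.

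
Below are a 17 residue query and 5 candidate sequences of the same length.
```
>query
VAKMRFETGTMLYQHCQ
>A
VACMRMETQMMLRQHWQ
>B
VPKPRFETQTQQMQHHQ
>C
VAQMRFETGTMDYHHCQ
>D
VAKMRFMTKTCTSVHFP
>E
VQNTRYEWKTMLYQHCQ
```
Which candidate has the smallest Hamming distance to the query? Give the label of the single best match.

A differs at 6 residues; B differs at 7 residues; C differs at 3 residues; D differs at 8 residues; E differs at 6 residues. The closest is C.

C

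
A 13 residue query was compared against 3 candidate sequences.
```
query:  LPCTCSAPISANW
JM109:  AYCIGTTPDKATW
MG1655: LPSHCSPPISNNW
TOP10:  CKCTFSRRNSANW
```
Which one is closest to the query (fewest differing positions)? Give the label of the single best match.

Hamming distances to query — JM109: 9; MG1655: 4; TOP10: 6.
Smallest is MG1655 with 4 mismatches.

MG1655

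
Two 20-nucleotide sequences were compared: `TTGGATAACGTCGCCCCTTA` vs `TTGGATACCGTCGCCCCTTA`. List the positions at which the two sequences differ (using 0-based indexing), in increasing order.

7

Scanning 0-based: 7: A/C.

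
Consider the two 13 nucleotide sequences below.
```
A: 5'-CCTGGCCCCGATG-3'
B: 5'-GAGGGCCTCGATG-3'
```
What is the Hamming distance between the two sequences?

The sequences differ at positions 1, 2, 3, 8 (1-based) — 4 in total.

4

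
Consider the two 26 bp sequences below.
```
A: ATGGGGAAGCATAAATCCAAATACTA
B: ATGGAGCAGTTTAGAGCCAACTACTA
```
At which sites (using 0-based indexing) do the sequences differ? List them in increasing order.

4, 6, 9, 10, 13, 15, 20

Scanning 0-based: 4: G/A; 6: A/C; 9: C/T; 10: A/T; 13: A/G; 15: T/G; 20: A/C.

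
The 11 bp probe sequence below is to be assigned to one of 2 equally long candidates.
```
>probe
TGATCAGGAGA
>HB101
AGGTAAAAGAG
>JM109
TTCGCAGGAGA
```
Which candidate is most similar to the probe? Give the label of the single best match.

JM109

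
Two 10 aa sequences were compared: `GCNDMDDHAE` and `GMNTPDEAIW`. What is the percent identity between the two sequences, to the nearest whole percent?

Mismatches at positions 2, 4, 5, 7, 8, 9, 10 (1-based): 7 of 10.
Identical positions: 3/10 = 30% → 30%.

30%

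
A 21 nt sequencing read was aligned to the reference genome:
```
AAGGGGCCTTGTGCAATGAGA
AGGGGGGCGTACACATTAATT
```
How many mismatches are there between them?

Comparing position by position, 10 sites differ: 2 (A/G), 7 (C/G), 9 (T/G), 11 (G/A), 12 (T/C), 13 (G/A), 16 (A/T), 18 (G/A), 20 (G/T), 21 (A/T).

10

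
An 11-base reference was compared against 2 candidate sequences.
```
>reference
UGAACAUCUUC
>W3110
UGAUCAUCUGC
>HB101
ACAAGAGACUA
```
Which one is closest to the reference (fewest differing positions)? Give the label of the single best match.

W3110 differs at 2 positions; HB101 differs at 7 positions. The closest is W3110.

W3110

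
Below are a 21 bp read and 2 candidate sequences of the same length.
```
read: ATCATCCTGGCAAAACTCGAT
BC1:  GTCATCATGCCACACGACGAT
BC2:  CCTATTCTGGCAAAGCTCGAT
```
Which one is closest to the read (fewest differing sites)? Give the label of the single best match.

BC2

Hamming distances to read — BC1: 7; BC2: 5.
Smallest is BC2 with 5 mismatches.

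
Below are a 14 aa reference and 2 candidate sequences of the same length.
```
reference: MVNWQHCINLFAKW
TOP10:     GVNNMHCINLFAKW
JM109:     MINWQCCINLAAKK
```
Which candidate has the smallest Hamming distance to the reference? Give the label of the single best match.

TOP10 differs at 3 residues; JM109 differs at 4 residues. The closest is TOP10.

TOP10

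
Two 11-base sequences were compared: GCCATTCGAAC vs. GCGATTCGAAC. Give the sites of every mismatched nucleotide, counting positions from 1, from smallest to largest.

3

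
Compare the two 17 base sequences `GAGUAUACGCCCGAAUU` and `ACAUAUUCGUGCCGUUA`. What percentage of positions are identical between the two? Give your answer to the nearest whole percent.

41%

Mismatches at positions 1, 2, 3, 7, 10, 11, 13, 14, 15, 17 (1-based): 10 of 17.
Identical positions: 7/17 = 41.18% → 41%.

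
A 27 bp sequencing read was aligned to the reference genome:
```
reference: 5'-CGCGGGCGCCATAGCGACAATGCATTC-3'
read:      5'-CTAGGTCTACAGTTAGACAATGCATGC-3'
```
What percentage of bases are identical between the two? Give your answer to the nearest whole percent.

Mismatches at positions 2, 3, 6, 8, 9, 12, 13, 14, 15, 26 (1-based): 10 of 27.
Identical positions: 17/27 = 62.96% → 63%.

63%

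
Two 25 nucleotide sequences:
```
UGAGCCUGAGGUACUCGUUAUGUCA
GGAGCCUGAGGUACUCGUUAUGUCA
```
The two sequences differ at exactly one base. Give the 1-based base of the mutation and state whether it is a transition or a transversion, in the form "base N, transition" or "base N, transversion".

base 1, transversion

The sequences differ only at base 1: U→G (pyrimidine→purine), a transversion.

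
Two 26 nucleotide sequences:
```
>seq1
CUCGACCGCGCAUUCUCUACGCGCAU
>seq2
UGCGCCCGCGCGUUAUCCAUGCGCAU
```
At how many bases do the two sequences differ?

Mismatches (1-based): base 1: C→U; base 2: U→G; base 5: A→C; base 12: A→G; base 15: C→A; base 18: U→C; base 20: C→U.

7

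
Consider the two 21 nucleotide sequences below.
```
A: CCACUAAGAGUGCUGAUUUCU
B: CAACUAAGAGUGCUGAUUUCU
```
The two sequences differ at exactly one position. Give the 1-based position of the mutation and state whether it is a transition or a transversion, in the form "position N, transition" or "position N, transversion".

position 2, transversion

Position 2 changes C→A. C is a pyrimidine and A is a purine, so this is a transversion.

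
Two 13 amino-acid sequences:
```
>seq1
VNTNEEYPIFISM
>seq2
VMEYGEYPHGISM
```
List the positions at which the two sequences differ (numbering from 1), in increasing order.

Scanning 1-based: 2: N/M; 3: T/E; 4: N/Y; 5: E/G; 9: I/H; 10: F/G.

2, 3, 4, 5, 9, 10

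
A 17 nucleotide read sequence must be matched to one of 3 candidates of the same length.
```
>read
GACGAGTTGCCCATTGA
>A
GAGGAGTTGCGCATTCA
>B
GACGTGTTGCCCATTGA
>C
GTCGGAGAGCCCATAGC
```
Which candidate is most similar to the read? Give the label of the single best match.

B

A differs at 3 sites; B differs at 1 site; C differs at 7 sites. The closest is B.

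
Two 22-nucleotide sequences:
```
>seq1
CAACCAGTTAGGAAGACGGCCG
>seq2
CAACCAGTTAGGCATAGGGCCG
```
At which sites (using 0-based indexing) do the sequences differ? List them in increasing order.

Differences at site 12 (A→C), site 14 (G→T), site 16 (C→G).

12, 14, 16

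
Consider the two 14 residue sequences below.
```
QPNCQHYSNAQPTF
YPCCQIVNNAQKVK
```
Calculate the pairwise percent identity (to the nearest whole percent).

Mismatches at positions 1, 3, 6, 7, 8, 12, 13, 14 (1-based): 8 of 14.
Identical positions: 6/14 = 42.86% → 43%.

43%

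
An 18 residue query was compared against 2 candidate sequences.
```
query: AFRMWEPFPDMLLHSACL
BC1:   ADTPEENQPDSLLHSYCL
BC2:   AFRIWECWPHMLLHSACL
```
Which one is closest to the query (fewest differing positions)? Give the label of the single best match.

BC2

Hamming distances to query — BC1: 8; BC2: 4.
Smallest is BC2 with 4 mismatches.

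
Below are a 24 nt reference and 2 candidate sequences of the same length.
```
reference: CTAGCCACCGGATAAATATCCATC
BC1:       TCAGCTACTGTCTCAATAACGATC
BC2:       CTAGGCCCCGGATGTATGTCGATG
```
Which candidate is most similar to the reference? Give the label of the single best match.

BC1 differs at 9 positions; BC2 differs at 7 positions. The closest is BC2.

BC2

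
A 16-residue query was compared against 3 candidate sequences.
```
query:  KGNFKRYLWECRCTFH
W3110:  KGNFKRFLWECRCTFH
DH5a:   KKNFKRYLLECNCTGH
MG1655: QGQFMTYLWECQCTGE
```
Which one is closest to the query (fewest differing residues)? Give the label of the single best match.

W3110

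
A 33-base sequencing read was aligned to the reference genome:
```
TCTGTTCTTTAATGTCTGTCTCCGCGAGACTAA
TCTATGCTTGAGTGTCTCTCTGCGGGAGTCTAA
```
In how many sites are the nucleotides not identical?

8

Comparing position by position, 8 sites differ: 4 (G/A), 6 (T/G), 10 (T/G), 12 (A/G), 18 (G/C), 22 (C/G), 25 (C/G), 29 (A/T).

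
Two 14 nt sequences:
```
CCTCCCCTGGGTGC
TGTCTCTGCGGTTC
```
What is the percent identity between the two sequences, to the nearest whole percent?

Mismatches at positions 1, 2, 5, 7, 8, 9, 13 (1-based): 7 of 14.
Identical positions: 7/14 = 50% → 50%.

50%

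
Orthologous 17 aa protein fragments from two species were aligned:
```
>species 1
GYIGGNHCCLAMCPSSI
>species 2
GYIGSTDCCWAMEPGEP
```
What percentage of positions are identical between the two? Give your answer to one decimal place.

Mismatches at positions 5, 6, 7, 10, 13, 15, 16, 17 (1-based): 8 of 17.
Identical positions: 9/17 = 52.94% → 52.9%.

52.9%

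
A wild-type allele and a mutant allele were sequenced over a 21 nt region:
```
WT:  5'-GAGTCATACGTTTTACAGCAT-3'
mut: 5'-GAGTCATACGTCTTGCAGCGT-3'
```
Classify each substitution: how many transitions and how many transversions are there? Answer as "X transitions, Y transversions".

Transitions (purine↔purine or pyrimidine↔pyrimidine): 12 T→C, 15 A→G, 20 A→G.
Transversions (purine↔pyrimidine): none.

3 transitions, 0 transversions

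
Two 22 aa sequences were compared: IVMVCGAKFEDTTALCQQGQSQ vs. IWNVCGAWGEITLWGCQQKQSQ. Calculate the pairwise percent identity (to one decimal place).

Mismatches at positions 2, 3, 8, 9, 11, 13, 14, 15, 19 (1-based): 9 of 22.
Identical positions: 13/22 = 59.09% → 59.1%.

59.1%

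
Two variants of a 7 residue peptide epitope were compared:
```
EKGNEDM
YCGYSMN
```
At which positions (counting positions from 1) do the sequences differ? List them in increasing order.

Scanning 1-based: 1: E/Y; 2: K/C; 4: N/Y; 5: E/S; 6: D/M; 7: M/N.

1, 2, 4, 5, 6, 7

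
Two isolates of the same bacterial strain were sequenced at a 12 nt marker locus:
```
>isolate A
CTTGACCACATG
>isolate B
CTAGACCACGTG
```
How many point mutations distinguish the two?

2

Comparing position by position, 2 positions differ: 3 (T/A), 10 (A/G).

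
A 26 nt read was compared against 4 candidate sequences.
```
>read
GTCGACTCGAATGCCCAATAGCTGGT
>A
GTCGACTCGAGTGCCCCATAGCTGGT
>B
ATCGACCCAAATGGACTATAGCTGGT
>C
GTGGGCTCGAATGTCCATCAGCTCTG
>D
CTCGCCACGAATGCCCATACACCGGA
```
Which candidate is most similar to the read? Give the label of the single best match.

A

A differs at 2 sites; B differs at 6 sites; C differs at 8 sites; D differs at 9 sites. The closest is A.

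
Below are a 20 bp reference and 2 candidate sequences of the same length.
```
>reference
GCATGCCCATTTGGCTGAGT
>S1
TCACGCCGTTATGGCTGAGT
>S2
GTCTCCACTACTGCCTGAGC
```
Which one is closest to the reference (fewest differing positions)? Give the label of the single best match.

S1

Hamming distances to reference — S1: 5; S2: 9.
Smallest is S1 with 5 mismatches.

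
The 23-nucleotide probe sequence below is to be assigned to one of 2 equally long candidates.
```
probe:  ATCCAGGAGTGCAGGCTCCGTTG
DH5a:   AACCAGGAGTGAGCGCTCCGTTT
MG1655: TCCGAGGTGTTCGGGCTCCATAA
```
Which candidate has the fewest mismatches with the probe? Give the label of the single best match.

DH5a differs at 5 bases; MG1655 differs at 9 bases. The closest is DH5a.

DH5a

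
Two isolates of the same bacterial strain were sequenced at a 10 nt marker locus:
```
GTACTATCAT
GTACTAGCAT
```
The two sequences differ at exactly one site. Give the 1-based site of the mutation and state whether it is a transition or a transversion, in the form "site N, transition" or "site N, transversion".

The sequences differ only at site 7: T→G (pyrimidine→purine), a transversion.

site 7, transversion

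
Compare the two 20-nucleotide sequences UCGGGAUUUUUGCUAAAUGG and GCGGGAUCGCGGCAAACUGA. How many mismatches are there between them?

8

Comparing position by position, 8 sites differ: 1 (U/G), 8 (U/C), 9 (U/G), 10 (U/C), 11 (U/G), 14 (U/A), 17 (A/C), 20 (G/A).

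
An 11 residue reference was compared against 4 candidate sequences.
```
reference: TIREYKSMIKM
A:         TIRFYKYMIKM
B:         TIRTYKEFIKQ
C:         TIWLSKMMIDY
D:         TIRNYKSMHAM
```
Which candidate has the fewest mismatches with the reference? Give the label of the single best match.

Hamming distances to reference — A: 2; B: 4; C: 6; D: 3.
Smallest is A with 2 mismatches.

A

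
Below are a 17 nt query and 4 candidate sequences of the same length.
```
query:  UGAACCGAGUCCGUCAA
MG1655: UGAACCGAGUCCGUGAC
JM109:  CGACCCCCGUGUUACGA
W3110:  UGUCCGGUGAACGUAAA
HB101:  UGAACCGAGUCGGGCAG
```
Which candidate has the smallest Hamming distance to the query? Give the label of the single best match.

MG1655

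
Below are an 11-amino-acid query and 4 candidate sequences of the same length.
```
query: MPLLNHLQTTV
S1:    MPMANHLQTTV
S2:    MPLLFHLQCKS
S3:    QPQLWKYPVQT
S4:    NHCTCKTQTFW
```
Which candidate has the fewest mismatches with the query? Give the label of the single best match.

Hamming distances to query — S1: 2; S2: 4; S3: 9; S4: 9.
Smallest is S1 with 2 mismatches.

S1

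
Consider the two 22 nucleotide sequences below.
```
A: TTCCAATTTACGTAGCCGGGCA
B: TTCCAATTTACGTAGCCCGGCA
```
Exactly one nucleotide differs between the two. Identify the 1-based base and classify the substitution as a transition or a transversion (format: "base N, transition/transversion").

base 18, transversion

Base 18 changes G→C. G is a purine and C is a pyrimidine, so this is a transversion.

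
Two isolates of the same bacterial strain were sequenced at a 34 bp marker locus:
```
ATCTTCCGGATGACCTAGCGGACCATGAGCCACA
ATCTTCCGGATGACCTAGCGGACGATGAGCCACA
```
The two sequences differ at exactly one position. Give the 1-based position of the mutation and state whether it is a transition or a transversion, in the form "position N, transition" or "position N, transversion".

position 24, transversion

The sequences differ only at position 24: C→G (pyrimidine→purine), a transversion.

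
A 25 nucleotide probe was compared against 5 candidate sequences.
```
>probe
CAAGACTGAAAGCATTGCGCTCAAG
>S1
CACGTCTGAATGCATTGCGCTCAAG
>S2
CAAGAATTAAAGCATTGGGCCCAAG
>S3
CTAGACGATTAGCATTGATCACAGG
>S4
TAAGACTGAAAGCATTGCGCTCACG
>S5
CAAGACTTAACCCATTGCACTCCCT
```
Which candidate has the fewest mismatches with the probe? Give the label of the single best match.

S4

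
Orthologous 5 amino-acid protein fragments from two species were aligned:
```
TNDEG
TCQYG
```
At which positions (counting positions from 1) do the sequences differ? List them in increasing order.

Scanning 1-based: 2: N/C; 3: D/Q; 4: E/Y.

2, 3, 4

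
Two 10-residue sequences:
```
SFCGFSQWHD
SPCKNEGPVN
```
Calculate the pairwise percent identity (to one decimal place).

Mismatches at positions 2, 4, 5, 6, 7, 8, 9, 10 (1-based): 8 of 10.
Identical positions: 2/10 = 20% → 20.0%.

20.0%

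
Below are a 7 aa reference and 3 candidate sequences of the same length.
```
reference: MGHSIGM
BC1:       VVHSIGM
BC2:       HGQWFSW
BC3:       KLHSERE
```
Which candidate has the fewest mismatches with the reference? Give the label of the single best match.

BC1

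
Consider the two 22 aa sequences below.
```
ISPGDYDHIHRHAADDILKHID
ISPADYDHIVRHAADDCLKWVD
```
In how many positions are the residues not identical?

5

The sequences differ at positions 4, 10, 17, 20, 21 (1-based) — 5 in total.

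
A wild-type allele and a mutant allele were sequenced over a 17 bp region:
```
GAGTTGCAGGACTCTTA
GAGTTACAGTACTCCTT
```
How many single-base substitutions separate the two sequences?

4

Mismatches (1-based): base 6: G→A; base 10: G→T; base 15: T→C; base 17: A→T.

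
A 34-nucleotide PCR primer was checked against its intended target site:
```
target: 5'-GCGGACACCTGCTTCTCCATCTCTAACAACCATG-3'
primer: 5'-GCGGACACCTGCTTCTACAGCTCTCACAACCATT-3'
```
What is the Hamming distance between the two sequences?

Comparing position by position, 4 bases differ: 17 (C/A), 20 (T/G), 25 (A/C), 34 (G/T).

4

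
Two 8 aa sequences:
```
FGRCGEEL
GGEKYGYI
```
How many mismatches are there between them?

The sequences differ at residues 1, 3, 4, 5, 6, 7, 8 (1-based) — 7 in total.

7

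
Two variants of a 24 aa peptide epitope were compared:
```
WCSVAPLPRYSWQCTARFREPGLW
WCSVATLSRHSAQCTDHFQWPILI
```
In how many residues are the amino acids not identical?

Comparing position by position, 10 residues differ: 6 (P/T), 8 (P/S), 10 (Y/H), 12 (W/A), 16 (A/D), 17 (R/H), 19 (R/Q), 20 (E/W), 22 (G/I), 24 (W/I).

10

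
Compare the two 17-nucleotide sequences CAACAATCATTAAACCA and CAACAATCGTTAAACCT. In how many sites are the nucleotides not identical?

Comparing position by position, 2 sites differ: 9 (A/G), 17 (A/T).

2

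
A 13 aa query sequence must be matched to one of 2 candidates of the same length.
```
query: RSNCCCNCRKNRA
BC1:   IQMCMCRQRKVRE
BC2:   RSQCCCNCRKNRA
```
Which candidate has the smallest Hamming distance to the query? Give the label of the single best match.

Hamming distances to query — BC1: 8; BC2: 1.
Smallest is BC2 with 1 mismatch.

BC2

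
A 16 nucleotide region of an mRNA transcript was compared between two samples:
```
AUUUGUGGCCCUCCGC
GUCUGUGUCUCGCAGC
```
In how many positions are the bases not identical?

The sequences differ at positions 1, 3, 8, 10, 12, 14 (1-based) — 6 in total.

6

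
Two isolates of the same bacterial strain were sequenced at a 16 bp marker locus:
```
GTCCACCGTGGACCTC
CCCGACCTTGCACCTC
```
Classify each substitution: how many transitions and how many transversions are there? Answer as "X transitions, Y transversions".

Mismatches (1-based):
base 1: G→C (purine→pyrimidine, transversion)
base 2: T→C (pyrimidine→pyrimidine, transition)
base 4: C→G (pyrimidine→purine, transversion)
base 8: G→T (purine→pyrimidine, transversion)
base 11: G→C (purine→pyrimidine, transversion)

1 transition, 4 transversions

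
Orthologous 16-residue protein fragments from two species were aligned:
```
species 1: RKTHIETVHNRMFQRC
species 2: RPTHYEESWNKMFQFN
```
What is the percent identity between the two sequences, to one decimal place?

50.0%

Mismatches at positions 2, 5, 7, 8, 9, 11, 15, 16 (1-based): 8 of 16.
Identical positions: 8/16 = 50% → 50.0%.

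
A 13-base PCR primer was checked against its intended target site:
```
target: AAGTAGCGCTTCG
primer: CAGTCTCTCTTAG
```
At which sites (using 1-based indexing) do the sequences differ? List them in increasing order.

1, 5, 6, 8, 12

Scanning 1-based: 1: A/C; 5: A/C; 6: G/T; 8: G/T; 12: C/A.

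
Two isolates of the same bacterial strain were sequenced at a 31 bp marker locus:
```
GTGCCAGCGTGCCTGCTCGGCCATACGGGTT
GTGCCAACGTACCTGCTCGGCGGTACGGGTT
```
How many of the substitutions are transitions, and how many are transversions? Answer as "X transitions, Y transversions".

Transitions (purine↔purine or pyrimidine↔pyrimidine): 7 G→A, 11 G→A, 23 A→G.
Transversions (purine↔pyrimidine): 22 C→G.

3 transitions, 1 transversion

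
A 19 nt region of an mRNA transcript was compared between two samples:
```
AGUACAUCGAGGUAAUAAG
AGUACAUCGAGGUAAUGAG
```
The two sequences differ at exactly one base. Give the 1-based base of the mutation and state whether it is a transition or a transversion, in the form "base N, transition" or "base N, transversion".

base 17, transition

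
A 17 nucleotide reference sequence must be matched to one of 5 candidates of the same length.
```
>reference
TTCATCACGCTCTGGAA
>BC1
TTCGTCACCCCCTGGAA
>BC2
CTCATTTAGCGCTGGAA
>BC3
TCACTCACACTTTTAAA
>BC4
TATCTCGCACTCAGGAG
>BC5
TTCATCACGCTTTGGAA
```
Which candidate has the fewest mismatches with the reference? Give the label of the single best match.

BC5

BC1 differs at 3 bases; BC2 differs at 5 bases; BC3 differs at 7 bases; BC4 differs at 7 bases; BC5 differs at 1 base. The closest is BC5.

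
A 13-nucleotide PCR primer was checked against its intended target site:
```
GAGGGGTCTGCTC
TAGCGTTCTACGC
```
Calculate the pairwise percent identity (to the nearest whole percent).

Mismatches at positions 1, 4, 6, 10, 12 (1-based): 5 of 13.
Identical positions: 8/13 = 61.54% → 62%.

62%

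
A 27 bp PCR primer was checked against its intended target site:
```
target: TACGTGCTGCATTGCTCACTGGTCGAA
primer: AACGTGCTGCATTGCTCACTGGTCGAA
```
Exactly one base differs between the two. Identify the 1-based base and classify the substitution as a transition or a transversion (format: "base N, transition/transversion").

base 1, transversion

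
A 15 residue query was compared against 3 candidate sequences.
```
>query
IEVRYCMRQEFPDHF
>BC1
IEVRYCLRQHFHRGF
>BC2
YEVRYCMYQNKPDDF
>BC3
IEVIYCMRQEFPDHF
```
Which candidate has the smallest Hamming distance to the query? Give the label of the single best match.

Hamming distances to query — BC1: 5; BC2: 5; BC3: 1.
Smallest is BC3 with 1 mismatch.

BC3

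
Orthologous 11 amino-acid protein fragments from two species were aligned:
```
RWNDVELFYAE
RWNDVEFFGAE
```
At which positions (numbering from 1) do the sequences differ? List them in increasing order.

Scanning 1-based: 7: L/F; 9: Y/G.

7, 9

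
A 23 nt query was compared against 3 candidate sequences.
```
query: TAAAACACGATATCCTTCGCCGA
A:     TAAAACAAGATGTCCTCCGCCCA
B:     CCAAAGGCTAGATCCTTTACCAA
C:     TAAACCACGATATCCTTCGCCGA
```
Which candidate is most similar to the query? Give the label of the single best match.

C

A differs at 4 positions; B differs at 9 positions; C differs at 1 position. The closest is C.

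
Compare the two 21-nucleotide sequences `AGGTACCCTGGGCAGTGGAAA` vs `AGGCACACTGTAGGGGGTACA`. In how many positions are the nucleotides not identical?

9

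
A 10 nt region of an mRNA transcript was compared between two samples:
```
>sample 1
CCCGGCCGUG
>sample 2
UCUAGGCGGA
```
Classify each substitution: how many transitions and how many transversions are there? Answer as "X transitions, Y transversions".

Mismatches (1-based):
base 1: C→U (pyrimidine→pyrimidine, transition)
base 3: C→U (pyrimidine→pyrimidine, transition)
base 4: G→A (purine→purine, transition)
base 6: C→G (pyrimidine→purine, transversion)
base 9: U→G (pyrimidine→purine, transversion)
base 10: G→A (purine→purine, transition)

4 transitions, 2 transversions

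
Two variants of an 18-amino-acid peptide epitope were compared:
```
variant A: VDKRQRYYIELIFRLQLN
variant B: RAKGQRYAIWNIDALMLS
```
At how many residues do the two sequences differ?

10

Comparing position by position, 10 residues differ: 1 (V/R), 2 (D/A), 4 (R/G), 8 (Y/A), 10 (E/W), 11 (L/N), 13 (F/D), 14 (R/A), 16 (Q/M), 18 (N/S).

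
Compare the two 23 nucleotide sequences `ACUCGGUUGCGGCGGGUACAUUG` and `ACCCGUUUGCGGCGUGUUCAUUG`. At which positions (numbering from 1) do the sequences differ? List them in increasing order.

3, 6, 15, 18

Scanning 1-based: 3: U/C; 6: G/U; 15: G/U; 18: A/U.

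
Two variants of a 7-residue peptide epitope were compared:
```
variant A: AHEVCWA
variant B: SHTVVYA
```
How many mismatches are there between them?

Mismatches (1-based): position 1: A→S; position 3: E→T; position 5: C→V; position 6: W→Y.

4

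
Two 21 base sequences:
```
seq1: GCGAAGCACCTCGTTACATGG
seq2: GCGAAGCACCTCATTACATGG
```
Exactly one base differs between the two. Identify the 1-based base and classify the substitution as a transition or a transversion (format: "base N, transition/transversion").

base 13, transition

Base 13 changes G→A. G is a purine and A is a purine, so this is a transition.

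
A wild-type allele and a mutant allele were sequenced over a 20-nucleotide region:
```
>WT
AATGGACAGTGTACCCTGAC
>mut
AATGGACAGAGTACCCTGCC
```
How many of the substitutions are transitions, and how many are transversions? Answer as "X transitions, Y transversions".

0 transitions, 2 transversions

Mismatches (1-based):
position 10: T→A (pyrimidine→purine, transversion)
position 19: A→C (purine→pyrimidine, transversion)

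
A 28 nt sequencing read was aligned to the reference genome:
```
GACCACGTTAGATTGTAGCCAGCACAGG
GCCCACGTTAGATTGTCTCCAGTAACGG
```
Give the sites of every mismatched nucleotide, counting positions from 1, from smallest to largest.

Differences at site 2 (A→C), site 17 (A→C), site 18 (G→T), site 23 (C→T), site 25 (C→A), site 26 (A→C).

2, 17, 18, 23, 25, 26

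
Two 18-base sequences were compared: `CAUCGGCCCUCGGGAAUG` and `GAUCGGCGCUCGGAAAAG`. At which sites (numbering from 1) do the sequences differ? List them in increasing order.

1, 8, 14, 17

Differences at site 1 (C→G), site 8 (C→G), site 14 (G→A), site 17 (U→A).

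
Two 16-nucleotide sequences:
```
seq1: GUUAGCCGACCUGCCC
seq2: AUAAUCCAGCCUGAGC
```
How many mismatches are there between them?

7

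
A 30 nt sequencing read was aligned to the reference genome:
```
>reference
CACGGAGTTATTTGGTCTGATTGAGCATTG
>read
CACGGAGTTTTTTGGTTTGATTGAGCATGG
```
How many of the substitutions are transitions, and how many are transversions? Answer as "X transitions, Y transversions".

Transitions (purine↔purine or pyrimidine↔pyrimidine): 17 C→T.
Transversions (purine↔pyrimidine): 10 A→T, 29 T→G.

1 transition, 2 transversions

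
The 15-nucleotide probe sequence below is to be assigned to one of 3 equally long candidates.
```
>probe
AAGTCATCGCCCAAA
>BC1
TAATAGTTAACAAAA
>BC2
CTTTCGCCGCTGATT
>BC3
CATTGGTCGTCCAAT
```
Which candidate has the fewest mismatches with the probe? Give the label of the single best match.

BC1 differs at 8 bases; BC2 differs at 9 bases; BC3 differs at 6 bases. The closest is BC3.

BC3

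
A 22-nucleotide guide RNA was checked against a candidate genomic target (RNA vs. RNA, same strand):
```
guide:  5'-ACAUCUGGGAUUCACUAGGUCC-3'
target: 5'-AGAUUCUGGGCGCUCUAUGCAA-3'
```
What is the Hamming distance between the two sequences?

12

Comparing position by position, 12 sites differ: 2 (C/G), 5 (C/U), 6 (U/C), 7 (G/U), 10 (A/G), 11 (U/C), 12 (U/G), 14 (A/U), 18 (G/U), 20 (U/C), 21 (C/A), 22 (C/A).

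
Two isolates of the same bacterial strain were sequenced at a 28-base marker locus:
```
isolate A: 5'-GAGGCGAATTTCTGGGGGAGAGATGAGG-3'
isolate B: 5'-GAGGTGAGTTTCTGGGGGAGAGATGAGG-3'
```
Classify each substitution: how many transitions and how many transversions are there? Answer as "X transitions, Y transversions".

Transitions (purine↔purine or pyrimidine↔pyrimidine): 5 C→T, 8 A→G.
Transversions (purine↔pyrimidine): none.

2 transitions, 0 transversions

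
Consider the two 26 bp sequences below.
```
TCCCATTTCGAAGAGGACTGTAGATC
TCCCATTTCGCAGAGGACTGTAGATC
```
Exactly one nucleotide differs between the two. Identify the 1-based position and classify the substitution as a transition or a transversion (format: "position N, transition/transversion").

position 11, transversion

The sequences differ only at position 11: A→C (purine→pyrimidine), a transversion.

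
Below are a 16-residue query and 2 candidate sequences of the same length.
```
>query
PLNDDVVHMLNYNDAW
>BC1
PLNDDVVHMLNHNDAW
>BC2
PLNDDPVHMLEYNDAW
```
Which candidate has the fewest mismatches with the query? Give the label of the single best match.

BC1

BC1 differs at 1 residue; BC2 differs at 2 residues. The closest is BC1.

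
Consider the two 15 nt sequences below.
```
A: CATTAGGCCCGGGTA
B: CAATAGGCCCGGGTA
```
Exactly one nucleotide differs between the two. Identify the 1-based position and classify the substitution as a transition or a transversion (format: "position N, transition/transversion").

position 3, transversion

The sequences differ only at position 3: T→A (pyrimidine→purine), a transversion.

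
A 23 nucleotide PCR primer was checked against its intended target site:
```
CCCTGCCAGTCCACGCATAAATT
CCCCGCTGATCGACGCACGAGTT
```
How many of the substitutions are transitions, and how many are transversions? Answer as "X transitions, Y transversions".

7 transitions, 1 transversion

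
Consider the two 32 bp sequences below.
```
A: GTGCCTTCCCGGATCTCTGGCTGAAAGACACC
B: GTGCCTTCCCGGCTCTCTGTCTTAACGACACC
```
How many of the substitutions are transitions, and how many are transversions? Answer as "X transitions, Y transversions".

Transitions (purine↔purine or pyrimidine↔pyrimidine): none.
Transversions (purine↔pyrimidine): 13 A→C, 20 G→T, 23 G→T, 26 A→C.

0 transitions, 4 transversions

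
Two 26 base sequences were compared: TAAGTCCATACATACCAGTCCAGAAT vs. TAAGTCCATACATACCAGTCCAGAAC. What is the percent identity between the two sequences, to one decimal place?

96.2%

Mismatch at position 26 (1-based): 1 of 26.
Identical positions: 25/26 = 96.15% → 96.2%.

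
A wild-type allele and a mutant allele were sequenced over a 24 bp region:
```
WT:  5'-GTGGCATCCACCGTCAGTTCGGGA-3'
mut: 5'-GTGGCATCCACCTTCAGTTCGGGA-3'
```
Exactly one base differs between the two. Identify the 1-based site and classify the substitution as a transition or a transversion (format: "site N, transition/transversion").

site 13, transversion

The sequences differ only at site 13: G→T (purine→pyrimidine), a transversion.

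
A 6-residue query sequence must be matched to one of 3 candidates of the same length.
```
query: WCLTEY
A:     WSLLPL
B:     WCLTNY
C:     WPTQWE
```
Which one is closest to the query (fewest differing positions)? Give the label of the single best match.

A differs at 4 positions; B differs at 1 position; C differs at 5 positions. The closest is B.

B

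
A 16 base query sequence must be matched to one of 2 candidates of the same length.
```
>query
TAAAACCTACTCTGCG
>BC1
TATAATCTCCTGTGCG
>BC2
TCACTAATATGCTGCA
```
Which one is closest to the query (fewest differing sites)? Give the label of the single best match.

BC1 differs at 4 sites; BC2 differs at 8 sites. The closest is BC1.

BC1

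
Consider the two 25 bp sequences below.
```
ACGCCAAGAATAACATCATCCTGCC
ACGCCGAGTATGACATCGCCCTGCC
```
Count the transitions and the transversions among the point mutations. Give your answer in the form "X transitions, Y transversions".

Mismatches (1-based):
base 6: A→G (purine→purine, transition)
base 9: A→T (purine→pyrimidine, transversion)
base 12: A→G (purine→purine, transition)
base 18: A→G (purine→purine, transition)
base 19: T→C (pyrimidine→pyrimidine, transition)

4 transitions, 1 transversion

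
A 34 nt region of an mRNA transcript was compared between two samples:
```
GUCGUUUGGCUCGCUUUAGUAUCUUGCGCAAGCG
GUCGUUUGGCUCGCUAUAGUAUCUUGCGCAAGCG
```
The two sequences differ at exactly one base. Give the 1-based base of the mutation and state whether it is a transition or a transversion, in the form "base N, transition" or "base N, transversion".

base 16, transversion

Base 16 changes U→A. U is a pyrimidine and A is a purine, so this is a transversion.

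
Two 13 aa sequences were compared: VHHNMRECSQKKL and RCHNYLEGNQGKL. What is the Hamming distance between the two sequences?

The sequences differ at positions 1, 2, 5, 6, 8, 9, 11 (1-based) — 7 in total.

7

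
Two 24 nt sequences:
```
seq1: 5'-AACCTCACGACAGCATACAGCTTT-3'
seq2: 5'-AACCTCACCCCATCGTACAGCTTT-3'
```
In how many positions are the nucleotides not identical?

4

Mismatches (1-based): position 9: G→C; position 10: A→C; position 13: G→T; position 15: A→G.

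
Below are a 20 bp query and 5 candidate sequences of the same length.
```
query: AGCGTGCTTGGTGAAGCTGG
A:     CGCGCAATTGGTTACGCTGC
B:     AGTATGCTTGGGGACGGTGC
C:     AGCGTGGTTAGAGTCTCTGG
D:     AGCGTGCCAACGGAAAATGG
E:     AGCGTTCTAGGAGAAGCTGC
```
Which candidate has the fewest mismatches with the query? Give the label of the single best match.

E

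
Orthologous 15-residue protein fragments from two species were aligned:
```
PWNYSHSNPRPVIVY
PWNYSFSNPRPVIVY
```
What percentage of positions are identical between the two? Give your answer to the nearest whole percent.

93%

1 position differs (6), so 14 of 15 match: 14/15 = 93.33%.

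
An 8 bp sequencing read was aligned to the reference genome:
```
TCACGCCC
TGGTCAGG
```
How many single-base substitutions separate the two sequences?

7

The sequences differ at positions 2, 3, 4, 5, 6, 7, 8 (1-based) — 7 in total.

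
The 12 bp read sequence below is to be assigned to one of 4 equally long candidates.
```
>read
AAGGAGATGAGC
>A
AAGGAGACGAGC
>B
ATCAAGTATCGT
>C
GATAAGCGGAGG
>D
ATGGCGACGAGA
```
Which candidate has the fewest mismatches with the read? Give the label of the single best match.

A differs at 1 position; B differs at 8 positions; C differs at 6 positions; D differs at 4 positions. The closest is A.

A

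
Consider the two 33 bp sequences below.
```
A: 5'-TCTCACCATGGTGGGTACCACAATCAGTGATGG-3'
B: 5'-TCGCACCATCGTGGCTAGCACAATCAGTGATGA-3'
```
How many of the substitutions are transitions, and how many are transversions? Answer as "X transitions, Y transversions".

1 transition, 4 transversions

Mismatches (1-based):
base 3: T→G (pyrimidine→purine, transversion)
base 10: G→C (purine→pyrimidine, transversion)
base 15: G→C (purine→pyrimidine, transversion)
base 18: C→G (pyrimidine→purine, transversion)
base 33: G→A (purine→purine, transition)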